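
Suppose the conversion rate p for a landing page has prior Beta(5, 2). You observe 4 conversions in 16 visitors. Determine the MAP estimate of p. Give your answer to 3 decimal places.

Prior: Beta(5, 2).
Data: 4 successes in 16 trials. The binomial likelihood contributes p^4(1−p)^12, so the posterior is Beta(5+4, 2+12) = Beta(9, 14).
For Beta(a, b) with a, b > 1 the mode is (a−1)/(a+b−2) = 8/21 ≈ 0.381.

p̂_MAP = 0.381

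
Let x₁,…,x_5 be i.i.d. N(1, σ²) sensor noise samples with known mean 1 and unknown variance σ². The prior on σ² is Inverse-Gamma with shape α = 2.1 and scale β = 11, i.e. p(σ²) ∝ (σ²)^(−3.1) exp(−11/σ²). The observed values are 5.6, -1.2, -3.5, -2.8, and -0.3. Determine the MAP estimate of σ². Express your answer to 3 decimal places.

σ̂²_MAP = 7.534

Sum of squared deviations about the known mean: SS = (5.6−1)² + (-1.2−1)² + (-3.5−1)² + (-2.8−1)² + (-0.3−1)² = 62.38.
The Normal likelihood contributes (σ²)^(−n/2) exp(−SS/(2σ²)), so the posterior is Inverse-Gamma(α + n/2, β + SS/2) = Inverse-Gamma(4.6, 42.19).
The mode of Inverse-Gamma(a, b) is b/(a+1) = 42.19/5.6 ≈ 7.534.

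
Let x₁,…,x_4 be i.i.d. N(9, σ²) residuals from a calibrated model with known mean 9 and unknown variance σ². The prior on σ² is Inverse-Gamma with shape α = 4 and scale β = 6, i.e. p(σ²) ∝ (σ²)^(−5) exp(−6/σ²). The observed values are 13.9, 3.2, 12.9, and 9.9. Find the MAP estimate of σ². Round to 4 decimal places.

Sum of squared deviations about the known mean: SS = (13.9−9)² + (3.2−9)² + (12.9−9)² + (9.9−9)² = 73.67.
The Normal likelihood contributes (σ²)^(−n/2) exp(−SS/(2σ²)), so the posterior is Inverse-Gamma(α + n/2, β + SS/2) = Inverse-Gamma(6, 42.835).
The mode of Inverse-Gamma(a, b) is b/(a+1) = 42.835/7 ≈ 6.1193.

σ̂²_MAP = 6.1193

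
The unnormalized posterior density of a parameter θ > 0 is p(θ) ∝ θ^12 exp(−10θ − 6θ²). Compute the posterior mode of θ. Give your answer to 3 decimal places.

θ̂_MAP = 0.667

ℓ'(θ) = 12/θ − 10 − 12θ. Setting this to zero and multiplying by θ: 12θ² + 10θ − 12 = 0.
θ = (−10 + √(10² + 4·12·12)) / (2·12) = (−10 + √676) / 24 = (−10 + 26)/24 = 2/3.
ℓ''(θ) = −12/θ² − 12 < 0, confirming a maximum.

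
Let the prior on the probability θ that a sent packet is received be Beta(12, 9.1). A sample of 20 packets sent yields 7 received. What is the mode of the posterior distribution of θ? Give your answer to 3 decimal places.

Prior: Beta(12, 9.1).
Data: 7 successes in 20 trials. The binomial likelihood contributes θ^7(1−θ)^13, so the posterior is Beta(12+7, 9.1+13) = Beta(19, 22.1).
For Beta(a, b) with a, b > 1 the mode is (a−1)/(a+b−2) = 18/39.1 ≈ 0.460.

θ̂_MAP = 0.460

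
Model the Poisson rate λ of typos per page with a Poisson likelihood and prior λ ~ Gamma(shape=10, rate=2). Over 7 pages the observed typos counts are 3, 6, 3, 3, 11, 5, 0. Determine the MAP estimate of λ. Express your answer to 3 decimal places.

λ̂_MAP = 4.444

Σxᵢ = 3+6+3+3+11+5+0 = 31, with n = 7.
Posterior ∝ λ^9e^(−2λ) · λ^31e^(−7λ) = λ^40e^(−9λ), i.e. Gamma(shape=41, rate=9).
The mode of a Gamma(a, b) with a ≥ 1 (shape–rate) is (a−1)/b = 40/9 ≈ 4.444.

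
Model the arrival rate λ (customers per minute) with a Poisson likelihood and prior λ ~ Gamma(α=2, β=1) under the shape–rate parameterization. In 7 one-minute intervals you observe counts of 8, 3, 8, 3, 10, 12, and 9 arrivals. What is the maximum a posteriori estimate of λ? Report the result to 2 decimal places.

λ̂_MAP = 6.75

Σxᵢ = 8+3+8+3+10+12+9 = 53, with n = 7.
Posterior ∝ λe^(−1λ) · λ^53e^(−7λ) = λ^54e^(−8λ), i.e. Gamma(shape=55, rate=8).
The mode of a Gamma(a, b) with a ≥ 1 (shape–rate) is (a−1)/b = 54/8 ≈ 6.75.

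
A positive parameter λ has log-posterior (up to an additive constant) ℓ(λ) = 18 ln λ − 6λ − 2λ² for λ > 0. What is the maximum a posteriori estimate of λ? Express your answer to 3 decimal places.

ℓ'(λ) = 18/λ − 6 − 4λ. Setting this to zero and multiplying by λ: 4λ² + 6λ − 18 = 0.
λ = (−6 + √(6² + 4·4·18)) / (2·4) = (−6 + √324) / 8 = (−6 + 18)/8 = 3/2.
ℓ''(λ) = −18/λ² − 4 < 0, confirming a maximum.

λ̂_MAP = 1.500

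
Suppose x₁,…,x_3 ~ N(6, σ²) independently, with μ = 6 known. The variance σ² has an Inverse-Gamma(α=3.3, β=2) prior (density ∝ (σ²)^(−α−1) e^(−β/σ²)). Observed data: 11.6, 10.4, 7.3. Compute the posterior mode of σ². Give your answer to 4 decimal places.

σ̂²_MAP = 4.8629

Sum of squared deviations about the known mean: SS = (11.6−6)² + (10.4−6)² + (7.3−6)² = 52.41.
The Normal likelihood contributes (σ²)^(−n/2) exp(−SS/(2σ²)), so the posterior is Inverse-Gamma(α + n/2, β + SS/2) = Inverse-Gamma(4.8, 28.205).
The mode of Inverse-Gamma(a, b) is b/(a+1) = 28.205/5.8 ≈ 4.8629.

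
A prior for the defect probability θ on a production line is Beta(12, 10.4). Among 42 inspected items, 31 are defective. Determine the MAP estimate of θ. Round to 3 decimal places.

Prior: Beta(12, 10.4).
Data: 31 successes in 42 trials. The binomial likelihood contributes θ^31(1−θ)^11, so the posterior is Beta(12+31, 10.4+11) = Beta(43, 21.4).
For Beta(a, b) with a, b > 1 the mode is (a−1)/(a+b−2) = 42/62.4 ≈ 0.673.

θ̂_MAP = 0.673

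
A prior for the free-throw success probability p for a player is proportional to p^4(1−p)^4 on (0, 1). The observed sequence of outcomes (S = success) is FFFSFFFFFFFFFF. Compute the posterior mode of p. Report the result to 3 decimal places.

The prior density ∝ p^4(1−p)^4 is the kernel of Beta(5, 5).
Data: 1 success in 14 trials (from the sequence). The binomial likelihood contributes p(1−p)^13, so the posterior is Beta(5+1, 5+13) = Beta(6, 18).
For Beta(a, b) with a, b > 1 the mode is (a−1)/(a+b−2) = 5/22 ≈ 0.227.

p̂_MAP = 0.227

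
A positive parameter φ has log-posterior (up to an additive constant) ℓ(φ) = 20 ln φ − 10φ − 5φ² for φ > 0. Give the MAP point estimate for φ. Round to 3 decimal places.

ℓ'(φ) = 20/φ − 10 − 10φ. Setting this to zero and multiplying by φ: 10φ² + 10φ − 20 = 0.
φ = (−10 + √(10² + 4·10·20)) / (2·10) = (−10 + √900) / 20 = (−10 + 30)/20 = 1.
ℓ''(φ) = −20/φ² − 10 < 0, confirming a maximum.

φ̂_MAP = 1.000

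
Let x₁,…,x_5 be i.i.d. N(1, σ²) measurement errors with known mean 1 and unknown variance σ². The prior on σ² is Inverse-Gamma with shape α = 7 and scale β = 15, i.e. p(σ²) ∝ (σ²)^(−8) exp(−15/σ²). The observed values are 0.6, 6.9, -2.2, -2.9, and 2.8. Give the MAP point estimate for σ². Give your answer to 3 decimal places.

σ̂²_MAP = 4.460

Sum of squared deviations about the known mean: SS = (0.6−1)² + (6.9−1)² + (-2.2−1)² + (-2.9−1)² + (2.8−1)² = 63.66.
The Normal likelihood contributes (σ²)^(−n/2) exp(−SS/(2σ²)), so the posterior is Inverse-Gamma(α + n/2, β + SS/2) = Inverse-Gamma(9.5, 46.83).
The mode of Inverse-Gamma(a, b) is b/(a+1) = 46.83/10.5 ≈ 4.460.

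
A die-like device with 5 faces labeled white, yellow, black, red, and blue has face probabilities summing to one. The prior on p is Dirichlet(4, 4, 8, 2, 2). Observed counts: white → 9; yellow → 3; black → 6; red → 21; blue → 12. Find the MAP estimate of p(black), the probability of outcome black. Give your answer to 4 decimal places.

MAP estimate of p(black) = 0.1970

The posterior is Dirichlet(αᵢ + nᵢ) = Dirichlet(13, 7, 14, 23, 14).
For a Dirichlet(a₁,…,a_K) with all aᵢ > 1, the mode has j-th component (aⱼ − 1)/(Σaᵢ − K).
Here Σaᵢ = 71 and K = 5, so p(black) = (14 − 1)/(71 − 5) = 13/66 ≈ 0.1970.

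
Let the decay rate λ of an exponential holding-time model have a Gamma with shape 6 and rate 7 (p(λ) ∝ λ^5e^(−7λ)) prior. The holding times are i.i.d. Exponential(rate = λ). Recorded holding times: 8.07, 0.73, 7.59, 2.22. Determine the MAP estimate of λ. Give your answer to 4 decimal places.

λ̂_MAP = 0.3514

The Exponential(rate=λ) likelihood is ∝ λ^n e^(−λΣtᵢ). Here n = 4 and Σtᵢ = 8.07 + 0.73 + 7.59 + 2.22 = 18.61.
Posterior ∝ λ^5e^(−7λ) · λ^4e^(−18.61λ) = λ^9e^(−25.61λ), i.e. Gamma(10, 25.61).
Mode = (a−1)/b = 9/25.61 ≈ 0.3514.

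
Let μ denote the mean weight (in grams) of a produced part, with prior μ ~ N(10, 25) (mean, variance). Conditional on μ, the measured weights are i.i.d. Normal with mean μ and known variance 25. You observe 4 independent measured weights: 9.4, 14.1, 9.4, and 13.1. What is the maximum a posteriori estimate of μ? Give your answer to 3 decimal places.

n = 4; x̄ = (9.4 + 14.1 + 9.4 + 13.1)/4 = 46/4 = 11.5.
For a Normal prior and Normal likelihood with known variance, the posterior is Normal; its mode equals its mean, the precision-weighted average.
Prior precision 1/σ₀² = 1/25 = 0.04; data precision n/σ² = 4/25 = 0.16.
μ̂ = (0.04·10 + 0.16·11.5) / (0.04 + 0.16) = 2.24/0.2 = 11.200.

μ̂_MAP = 11.200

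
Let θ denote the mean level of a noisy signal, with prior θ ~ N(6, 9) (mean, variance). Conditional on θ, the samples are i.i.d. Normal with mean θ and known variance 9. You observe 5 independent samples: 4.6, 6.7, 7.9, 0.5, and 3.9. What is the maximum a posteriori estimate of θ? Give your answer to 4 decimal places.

n = 5; x̄ = (4.6 + 6.7 + 7.9 + 0.5 + 3.9)/5 = 23.6/5 = 4.72.
For a Normal prior and Normal likelihood with known variance, the posterior is Normal; its mode equals its mean, the precision-weighted average.
Prior precision 1/σ₀² = 1/9; data precision n/σ² = 5/9.
θ̂ = ((1/9)·6 + (5/9)·4.72) / (1/9 + 5/9) = (148/45)/(2/3) = 74/15 ≈ 4.9333.

θ̂_MAP = 4.9333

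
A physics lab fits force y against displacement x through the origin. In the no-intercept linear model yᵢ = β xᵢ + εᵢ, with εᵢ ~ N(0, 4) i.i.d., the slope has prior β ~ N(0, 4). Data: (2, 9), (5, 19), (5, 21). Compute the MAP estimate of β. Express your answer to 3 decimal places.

log p(β | y) = −Σ(yᵢ − βxᵢ)²/(2·4) − β²/(2·4) + const.
Setting the derivative to zero: Σxᵢ(yᵢ − βxᵢ)/4 − β/4 = 0, so β = Σxᵢyᵢ / (Σxᵢ² + σ²/τ²).
Σxᵢyᵢ = 2·9 + 5·19 + 5·21 = 218; Σxᵢ² = 54; σ²/τ² = 1.
β̂_MAP = 218 / (54 + 1) = 218/55 ≈ 3.964.

β̂_MAP = 3.964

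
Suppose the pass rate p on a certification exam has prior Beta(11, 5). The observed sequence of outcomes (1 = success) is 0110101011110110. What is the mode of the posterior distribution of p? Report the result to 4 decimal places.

p̂_MAP = 0.6667

Prior: Beta(11, 5).
Data: 10 successes in 16 trials (from the sequence). The binomial likelihood contributes p^10(1−p)^6, so the posterior is Beta(11+10, 5+6) = Beta(21, 11).
For Beta(a, b) with a, b > 1 the mode is (a−1)/(a+b−2) = 20/30 ≈ 0.6667.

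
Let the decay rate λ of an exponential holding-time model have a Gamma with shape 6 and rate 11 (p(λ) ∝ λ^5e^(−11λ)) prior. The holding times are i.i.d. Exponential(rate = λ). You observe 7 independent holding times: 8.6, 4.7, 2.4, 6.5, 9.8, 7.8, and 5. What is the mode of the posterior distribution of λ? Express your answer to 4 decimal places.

The Exponential(rate=λ) likelihood is ∝ λ^n e^(−λΣtᵢ). Here n = 7 and Σtᵢ = 8.6 + 4.7 + 2.4 + 6.5 + 9.8 + 7.8 + 5 = 44.8.
Posterior ∝ λ^5e^(−11λ) · λ^7e^(−44.8λ) = λ^12e^(−55.8λ), i.e. Gamma(13, 55.8).
Mode = (a−1)/b = 12/55.8 ≈ 0.2151.

λ̂_MAP = 0.2151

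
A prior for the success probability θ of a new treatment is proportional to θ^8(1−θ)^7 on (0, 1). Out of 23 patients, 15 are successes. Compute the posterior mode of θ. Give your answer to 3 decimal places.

The prior density ∝ θ^8(1−θ)^7 is the kernel of Beta(9, 8).
Data: 15 successes in 23 trials. The binomial likelihood contributes θ^15(1−θ)^8, so the posterior is Beta(9+15, 8+8) = Beta(24, 16).
For Beta(a, b) with a, b > 1 the mode is (a−1)/(a+b−2) = 23/38 ≈ 0.605.

θ̂_MAP = 0.605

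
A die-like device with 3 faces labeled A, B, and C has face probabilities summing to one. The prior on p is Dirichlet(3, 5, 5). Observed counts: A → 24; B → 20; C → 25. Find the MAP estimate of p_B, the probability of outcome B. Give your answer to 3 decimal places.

The posterior is Dirichlet(αᵢ + nᵢ) = Dirichlet(27, 25, 30).
For a Dirichlet(a₁,…,a_K) with all aᵢ > 1, the mode has j-th component (aⱼ − 1)/(Σaᵢ − K).
Here Σaᵢ = 82 and K = 3, so p_B = (25 − 1)/(82 − 3) = 24/79 ≈ 0.304.

MAP estimate of p_B = 0.304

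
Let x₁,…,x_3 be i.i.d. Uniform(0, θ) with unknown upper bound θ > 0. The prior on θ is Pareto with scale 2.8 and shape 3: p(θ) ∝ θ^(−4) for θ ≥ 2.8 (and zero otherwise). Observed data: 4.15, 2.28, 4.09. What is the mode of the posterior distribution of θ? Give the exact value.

θ̂_MAP = 4.15

The Uniform(0, θ) likelihood is θ^(−n) for θ ≥ max(xᵢ), zero otherwise. Here max(xᵢ) = 4.15.
Posterior ∝ θ^(−4) · θ^(−3) = θ^(−7) on θ ≥ max(2.8, 4.15) = 4.15.
This density is strictly decreasing in θ, so the posterior mode lies at the lower boundary of the support.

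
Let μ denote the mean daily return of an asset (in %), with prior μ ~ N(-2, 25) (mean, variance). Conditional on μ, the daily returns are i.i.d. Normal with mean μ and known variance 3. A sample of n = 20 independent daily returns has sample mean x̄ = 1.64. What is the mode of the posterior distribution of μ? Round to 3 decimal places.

μ̂_MAP = 1.618

n = 20, x̄ = 1.64.
For a Normal prior and Normal likelihood with known variance, the posterior is Normal; its mode equals its mean, the precision-weighted average.
Prior precision 1/σ₀² = 1/25 = 0.04; data precision n/σ² = 20/3.
μ̂ = (0.04·(-2) + (20/3)·1.64) / (0.04 + 20/3) = (814/75)/(503/75) = 814/503 ≈ 1.618.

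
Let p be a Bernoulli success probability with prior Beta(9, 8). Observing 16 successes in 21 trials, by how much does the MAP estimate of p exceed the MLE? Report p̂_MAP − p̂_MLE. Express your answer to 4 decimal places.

MAP − MLE = -0.0952

Posterior is Beta(25, 13); MAP = (25−1)/(38−2) = 24/36 ≈ 0.66667.
MLE ignores the prior: p̂_MLE = k/n = 16/21 ≈ 0.76190.
Difference = 24/36 − 16/21 = -2/21 ≈ -0.0952.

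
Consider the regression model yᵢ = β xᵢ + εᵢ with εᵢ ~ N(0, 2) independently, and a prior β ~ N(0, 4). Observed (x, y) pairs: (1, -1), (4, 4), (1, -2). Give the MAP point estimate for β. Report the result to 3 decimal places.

β̂_MAP = 0.703

log p(β | y) = −Σ(yᵢ − βxᵢ)²/(2·2) − β²/(2·4) + const.
Setting the derivative to zero: Σxᵢ(yᵢ − βxᵢ)/2 − β/4 = 0, so β = Σxᵢyᵢ / (Σxᵢ² + σ²/τ²).
Σxᵢyᵢ = 1·(-1) + 4·4 + 1·(-2) = 13; Σxᵢ² = 18; σ²/τ² = 0.5.
β̂_MAP = 13 / (18 + 0.5) = 13/18.5 ≈ 0.703.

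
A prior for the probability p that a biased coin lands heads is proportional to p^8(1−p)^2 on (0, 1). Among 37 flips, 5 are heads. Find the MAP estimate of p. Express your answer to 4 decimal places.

p̂_MAP = 0.2766

The prior density ∝ p^8(1−p)^2 is the kernel of Beta(9, 3).
Data: 5 successes in 37 trials. The binomial likelihood contributes p^5(1−p)^32, so the posterior is Beta(9+5, 3+32) = Beta(14, 35).
For Beta(a, b) with a, b > 1 the mode is (a−1)/(a+b−2) = 13/47 ≈ 0.2766.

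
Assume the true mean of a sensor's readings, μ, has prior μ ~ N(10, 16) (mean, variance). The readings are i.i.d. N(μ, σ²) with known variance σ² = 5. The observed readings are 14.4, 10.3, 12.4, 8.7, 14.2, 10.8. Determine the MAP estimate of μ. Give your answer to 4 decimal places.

μ̂_MAP = 11.7109

n = 6; x̄ = (14.4 + 10.3 + 12.4 + 8.7 + 14.2 + 10.8)/6 = 70.8/6 = 11.8.
For a Normal prior and Normal likelihood with known variance, the posterior is Normal; its mode equals its mean, the precision-weighted average.
Prior precision 1/σ₀² = 1/16 = 0.0625; data precision n/σ² = 6/5 = 1.2.
μ̂ = (0.0625·10 + 1.2·11.8) / (0.0625 + 1.2) = 14.785/1.2625 = 5914/505 ≈ 11.7109.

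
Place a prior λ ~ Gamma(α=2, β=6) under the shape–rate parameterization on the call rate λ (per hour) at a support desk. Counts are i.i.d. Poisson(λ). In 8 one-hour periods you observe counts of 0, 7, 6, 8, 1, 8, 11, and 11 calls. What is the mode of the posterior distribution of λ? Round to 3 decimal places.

Σxᵢ = 0+7+6+8+1+8+11+11 = 52, with n = 8.
Posterior ∝ λe^(−6λ) · λ^52e^(−8λ) = λ^53e^(−14λ), i.e. Gamma(shape=54, rate=14).
The mode of a Gamma(a, b) with a ≥ 1 (shape–rate) is (a−1)/b = 53/14 ≈ 3.786.

λ̂_MAP = 3.786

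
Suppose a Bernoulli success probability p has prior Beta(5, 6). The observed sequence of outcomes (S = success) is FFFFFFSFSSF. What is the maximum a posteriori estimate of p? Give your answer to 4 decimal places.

p̂_MAP = 0.3500

Prior: Beta(5, 6).
Data: 3 successes in 11 trials (from the sequence). The binomial likelihood contributes p^3(1−p)^8, so the posterior is Beta(5+3, 6+8) = Beta(8, 14).
For Beta(a, b) with a, b > 1 the mode is (a−1)/(a+b−2) = 7/20 ≈ 0.3500.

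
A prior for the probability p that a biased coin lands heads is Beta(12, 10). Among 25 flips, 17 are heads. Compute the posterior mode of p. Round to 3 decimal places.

p̂_MAP = 0.622

Prior: Beta(12, 10).
Data: 17 successes in 25 trials. The binomial likelihood contributes p^17(1−p)^8, so the posterior is Beta(12+17, 10+8) = Beta(29, 18).
For Beta(a, b) with a, b > 1 the mode is (a−1)/(a+b−2) = 28/45 ≈ 0.622.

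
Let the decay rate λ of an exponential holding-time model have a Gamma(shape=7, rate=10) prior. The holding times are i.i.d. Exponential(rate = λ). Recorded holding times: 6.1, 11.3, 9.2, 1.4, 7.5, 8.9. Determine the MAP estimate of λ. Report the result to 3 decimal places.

The Exponential(rate=λ) likelihood is ∝ λ^n e^(−λΣtᵢ). Here n = 6 and Σtᵢ = 6.1 + 11.3 + 9.2 + 1.4 + 7.5 + 8.9 = 44.4.
Posterior ∝ λ^6e^(−10λ) · λ^6e^(−44.4λ) = λ^12e^(−54.4λ), i.e. Gamma(13, 54.4).
Mode = (a−1)/b = 12/54.4 ≈ 0.221.

λ̂_MAP = 0.221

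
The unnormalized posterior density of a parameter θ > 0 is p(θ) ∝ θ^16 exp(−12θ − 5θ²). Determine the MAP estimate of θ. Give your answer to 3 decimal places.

θ̂_MAP = 0.800

ℓ'(θ) = 16/θ − 12 − 10θ. Setting this to zero and multiplying by θ: 10θ² + 12θ − 16 = 0.
θ = (−12 + √(12² + 4·10·16)) / (2·10) = (−12 + √784) / 20 = (−12 + 28)/20 = 4/5.
ℓ''(θ) = −16/θ² − 10 < 0, confirming a maximum.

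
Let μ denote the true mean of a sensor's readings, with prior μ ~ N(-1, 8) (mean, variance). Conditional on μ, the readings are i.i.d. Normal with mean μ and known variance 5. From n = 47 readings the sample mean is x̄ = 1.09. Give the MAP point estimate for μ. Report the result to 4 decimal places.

μ̂_MAP = 1.0626

n = 47, x̄ = 1.09.
For a Normal prior and Normal likelihood with known variance, the posterior is Normal; its mode equals its mean, the precision-weighted average.
Prior precision 1/σ₀² = 1/8 = 0.125; data precision n/σ² = 47/5 = 9.4.
μ̂ = (0.125·(-1) + 9.4·1.09) / (0.125 + 9.4) = 10.121/9.525 = 10121/9525 ≈ 1.0626.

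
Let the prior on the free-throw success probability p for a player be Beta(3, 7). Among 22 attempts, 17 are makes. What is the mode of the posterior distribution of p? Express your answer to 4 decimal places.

Prior: Beta(3, 7).
Data: 17 successes in 22 trials. The binomial likelihood contributes p^17(1−p)^5, so the posterior is Beta(3+17, 7+5) = Beta(20, 12).
For Beta(a, b) with a, b > 1 the mode is (a−1)/(a+b−2) = 19/30 ≈ 0.6333.

p̂_MAP = 0.6333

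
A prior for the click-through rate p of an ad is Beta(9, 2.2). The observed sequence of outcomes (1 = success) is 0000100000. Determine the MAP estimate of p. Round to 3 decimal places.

Prior: Beta(9, 2.2).
Data: 1 success in 10 trials (from the sequence). The binomial likelihood contributes p(1−p)^9, so the posterior is Beta(9+1, 2.2+9) = Beta(10, 11.2).
For Beta(a, b) with a, b > 1 the mode is (a−1)/(a+b−2) = 9/19.2 ≈ 0.469.

p̂_MAP = 0.469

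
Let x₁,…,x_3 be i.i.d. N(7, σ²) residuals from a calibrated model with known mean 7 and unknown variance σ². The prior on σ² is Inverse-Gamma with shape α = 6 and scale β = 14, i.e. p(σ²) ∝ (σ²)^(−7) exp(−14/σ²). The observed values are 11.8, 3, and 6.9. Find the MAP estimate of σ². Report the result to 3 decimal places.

Sum of squared deviations about the known mean: SS = (11.8−7)² + (3−7)² + (6.9−7)² = 39.05.
The Normal likelihood contributes (σ²)^(−n/2) exp(−SS/(2σ²)), so the posterior is Inverse-Gamma(α + n/2, β + SS/2) = Inverse-Gamma(7.5, 33.525).
The mode of Inverse-Gamma(a, b) is b/(a+1) = 33.525/8.5 ≈ 3.944.

σ̂²_MAP = 3.944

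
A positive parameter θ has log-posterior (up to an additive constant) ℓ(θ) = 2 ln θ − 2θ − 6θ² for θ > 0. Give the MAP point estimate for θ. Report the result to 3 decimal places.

θ̂_MAP = 0.333

ℓ'(θ) = 2/θ − 2 − 12θ. Setting this to zero and multiplying by θ: 12θ² + 2θ − 2 = 0.
θ = (−2 + √(2² + 4·12·2)) / (2·12) = (−2 + √100) / 24 = (−2 + 10)/24 = 1/3.
ℓ''(θ) = −2/θ² − 12 < 0, confirming a maximum.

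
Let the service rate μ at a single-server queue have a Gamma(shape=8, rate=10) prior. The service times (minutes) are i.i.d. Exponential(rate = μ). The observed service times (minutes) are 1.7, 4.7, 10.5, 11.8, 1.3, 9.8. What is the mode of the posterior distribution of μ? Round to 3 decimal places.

The Exponential(rate=μ) likelihood is ∝ μ^n e^(−μΣtᵢ). Here n = 6 and Σtᵢ = 1.7 + 4.7 + 10.5 + 11.8 + 1.3 + 9.8 = 39.8.
Posterior ∝ μ^7e^(−10μ) · μ^6e^(−39.8μ) = μ^13e^(−49.8μ), i.e. Gamma(14, 49.8).
Mode = (a−1)/b = 13/49.8 ≈ 0.261.

μ̂_MAP = 0.261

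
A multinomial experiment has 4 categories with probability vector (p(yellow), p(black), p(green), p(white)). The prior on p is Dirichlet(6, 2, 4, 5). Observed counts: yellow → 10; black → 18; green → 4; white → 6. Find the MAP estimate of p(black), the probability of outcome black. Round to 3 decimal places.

MAP estimate of p(black) = 0.373

The posterior is Dirichlet(αᵢ + nᵢ) = Dirichlet(16, 20, 8, 11).
For a Dirichlet(a₁,…,a_K) with all aᵢ > 1, the mode has j-th component (aⱼ − 1)/(Σaᵢ − K).
Here Σaᵢ = 55 and K = 4, so p(black) = (20 − 1)/(55 − 4) = 19/51 ≈ 0.373.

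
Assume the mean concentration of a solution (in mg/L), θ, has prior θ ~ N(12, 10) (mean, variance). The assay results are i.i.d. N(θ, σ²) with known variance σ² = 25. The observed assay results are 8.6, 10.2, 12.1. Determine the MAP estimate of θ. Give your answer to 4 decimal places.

θ̂_MAP = 11.0727

n = 3; x̄ = (8.6 + 10.2 + 12.1)/3 = 30.9/3 = 10.3.
For a Normal prior and Normal likelihood with known variance, the posterior is Normal; its mode equals its mean, the precision-weighted average.
Prior precision 1/σ₀² = 1/10 = 0.1; data precision n/σ² = 3/25 = 0.12.
θ̂ = (0.1·12 + 0.12·10.3) / (0.1 + 0.12) = 2.436/0.22 = 609/55 ≈ 11.0727.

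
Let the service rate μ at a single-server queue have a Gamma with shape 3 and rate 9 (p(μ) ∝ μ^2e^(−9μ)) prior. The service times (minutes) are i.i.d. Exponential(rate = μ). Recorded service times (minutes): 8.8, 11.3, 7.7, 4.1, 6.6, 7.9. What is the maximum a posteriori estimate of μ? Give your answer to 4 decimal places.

The Exponential(rate=μ) likelihood is ∝ μ^n e^(−μΣtᵢ). Here n = 6 and Σtᵢ = 8.8 + 11.3 + 7.7 + 4.1 + 6.6 + 7.9 = 46.4.
Posterior ∝ μ^2e^(−9μ) · μ^6e^(−46.4μ) = μ^8e^(−55.4μ), i.e. Gamma(9, 55.4).
Mode = (a−1)/b = 8/55.4 ≈ 0.1444.

μ̂_MAP = 0.1444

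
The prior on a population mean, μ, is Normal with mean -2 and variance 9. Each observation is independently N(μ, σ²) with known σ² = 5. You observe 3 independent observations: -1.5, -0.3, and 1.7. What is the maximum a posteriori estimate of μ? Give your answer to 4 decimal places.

μ̂_MAP = -0.3406

n = 3; x̄ = ((-1.5) + (-0.3) + 1.7)/3 = -0.1/3 = -1/30 ≈ -0.0333.
For a Normal prior and Normal likelihood with known variance, the posterior is Normal; its mode equals its mean, the precision-weighted average.
Prior precision 1/σ₀² = 1/9; data precision n/σ² = 3/5 = 0.6.
μ̂ = ((1/9)·(-2) + 0.6·(-1/30)) / (1/9 + 0.6) = (-109/450)/(32/45) = -0.340625 ≈ -0.3406.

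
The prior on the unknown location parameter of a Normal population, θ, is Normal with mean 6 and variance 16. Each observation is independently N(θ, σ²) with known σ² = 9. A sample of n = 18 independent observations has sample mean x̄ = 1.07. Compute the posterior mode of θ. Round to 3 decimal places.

θ̂_MAP = 1.219

n = 18, x̄ = 1.07.
For a Normal prior and Normal likelihood with known variance, the posterior is Normal; its mode equals its mean, the precision-weighted average.
Prior precision 1/σ₀² = 1/16 = 0.0625; data precision n/σ² = 18/9 = 2.
θ̂ = (0.0625·6 + 2·1.07) / (0.0625 + 2) = 2.515/2.0625 = 1006/825 ≈ 1.219.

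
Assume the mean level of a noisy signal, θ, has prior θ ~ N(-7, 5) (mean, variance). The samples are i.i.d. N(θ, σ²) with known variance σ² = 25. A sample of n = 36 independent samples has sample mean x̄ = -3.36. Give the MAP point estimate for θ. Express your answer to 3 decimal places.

θ̂_MAP = -3.804

n = 36, x̄ = -3.36.
For a Normal prior and Normal likelihood with known variance, the posterior is Normal; its mode equals its mean, the precision-weighted average.
Prior precision 1/σ₀² = 1/5 = 0.2; data precision n/σ² = 36/25 = 1.44.
θ̂ = (0.2·(-7) + 1.44·(-3.36)) / (0.2 + 1.44) = (-6.2384)/1.64 = -3899/1025 ≈ -3.804.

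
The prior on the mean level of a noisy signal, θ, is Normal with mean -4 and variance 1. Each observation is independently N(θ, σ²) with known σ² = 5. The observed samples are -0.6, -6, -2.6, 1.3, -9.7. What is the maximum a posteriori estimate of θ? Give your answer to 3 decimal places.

n = 5; x̄ = ((-0.6) + (-6) + (-2.6) + 1.3 + (-9.7))/5 = -17.6/5 = -3.52.
For a Normal prior and Normal likelihood with known variance, the posterior is Normal; its mode equals its mean, the precision-weighted average.
Prior precision 1/σ₀² = 1/1 = 1; data precision n/σ² = 5/5 = 1.
θ̂ = (1·(-4) + 1·(-3.52)) / (1 + 1) = (-7.52)/2 = -3.760.

θ̂_MAP = -3.760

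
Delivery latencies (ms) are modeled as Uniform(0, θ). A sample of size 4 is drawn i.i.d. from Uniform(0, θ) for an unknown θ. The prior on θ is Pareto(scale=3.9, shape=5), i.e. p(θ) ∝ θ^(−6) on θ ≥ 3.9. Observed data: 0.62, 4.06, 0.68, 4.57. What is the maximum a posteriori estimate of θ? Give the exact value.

θ̂_MAP = 4.57

The Uniform(0, θ) likelihood is θ^(−n) for θ ≥ max(xᵢ), zero otherwise. Here max(xᵢ) = 4.57.
Posterior ∝ θ^(−6) · θ^(−4) = θ^(−10) on θ ≥ max(3.9, 4.57) = 4.57.
This density is strictly decreasing in θ, so the posterior mode lies at the lower boundary of the support.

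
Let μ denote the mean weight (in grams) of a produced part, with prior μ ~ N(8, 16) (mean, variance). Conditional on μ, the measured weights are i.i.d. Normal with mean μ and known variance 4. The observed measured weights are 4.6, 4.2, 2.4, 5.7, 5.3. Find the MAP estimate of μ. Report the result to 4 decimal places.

n = 5; x̄ = (4.6 + 4.2 + 2.4 + 5.7 + 5.3)/5 = 22.2/5 = 4.44.
For a Normal prior and Normal likelihood with known variance, the posterior is Normal; its mode equals its mean, the precision-weighted average.
Prior precision 1/σ₀² = 1/16 = 0.0625; data precision n/σ² = 5/4 = 1.25.
μ̂ = (0.0625·8 + 1.25·4.44) / (0.0625 + 1.25) = 6.05/1.3125 = 484/105 ≈ 4.6095.

μ̂_MAP = 4.6095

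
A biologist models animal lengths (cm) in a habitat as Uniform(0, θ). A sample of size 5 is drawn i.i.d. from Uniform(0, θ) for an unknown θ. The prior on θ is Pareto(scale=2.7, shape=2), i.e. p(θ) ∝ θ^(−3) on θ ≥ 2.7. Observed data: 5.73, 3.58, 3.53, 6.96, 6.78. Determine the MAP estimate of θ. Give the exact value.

The Uniform(0, θ) likelihood is θ^(−n) for θ ≥ max(xᵢ), zero otherwise. Here max(xᵢ) = 6.96.
Posterior ∝ θ^(−3) · θ^(−5) = θ^(−8) on θ ≥ max(2.7, 6.96) = 6.96.
This density is strictly decreasing in θ, so the posterior mode lies at the lower boundary of the support.

θ̂_MAP = 6.96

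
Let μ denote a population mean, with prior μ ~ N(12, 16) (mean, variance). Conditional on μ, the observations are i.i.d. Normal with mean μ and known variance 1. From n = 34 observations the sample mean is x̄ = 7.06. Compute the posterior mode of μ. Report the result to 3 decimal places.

μ̂_MAP = 7.069

n = 34, x̄ = 7.06.
For a Normal prior and Normal likelihood with known variance, the posterior is Normal; its mode equals its mean, the precision-weighted average.
Prior precision 1/σ₀² = 1/16 = 0.0625; data precision n/σ² = 34/1 = 34.
μ̂ = (0.0625·12 + 34·7.06) / (0.0625 + 34) = 240.79/34.0625 = 96316/13625 ≈ 7.069.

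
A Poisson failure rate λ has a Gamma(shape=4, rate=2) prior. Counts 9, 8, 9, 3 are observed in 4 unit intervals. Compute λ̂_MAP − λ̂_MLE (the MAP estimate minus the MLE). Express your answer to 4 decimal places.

Σxᵢ = 29. Posterior is Gamma(33, 6); MAP = (33−1)/6 = 32/6 ≈ 5.33333.
MLE = x̄ = 29/4 ≈ 7.25000.
Difference = 32/6 − 29/4 = -23/12 ≈ -1.9167.

MAP − MLE = -1.9167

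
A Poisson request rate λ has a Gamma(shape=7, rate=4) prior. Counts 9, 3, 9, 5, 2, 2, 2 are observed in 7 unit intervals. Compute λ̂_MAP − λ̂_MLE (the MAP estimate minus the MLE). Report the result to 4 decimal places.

MAP − MLE = -1.1169

Σxᵢ = 32. Posterior is Gamma(39, 11); MAP = (39−1)/11 = 38/11 ≈ 3.45455.
MLE = x̄ = 32/7 ≈ 4.57143.
Difference = 38/11 − 32/7 = -86/77 ≈ -1.1169.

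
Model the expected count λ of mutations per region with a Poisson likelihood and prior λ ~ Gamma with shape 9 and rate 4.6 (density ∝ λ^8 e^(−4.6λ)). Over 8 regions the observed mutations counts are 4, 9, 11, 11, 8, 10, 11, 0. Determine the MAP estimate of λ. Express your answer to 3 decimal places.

λ̂_MAP = 5.714

Σxᵢ = 4+9+11+11+8+10+11+0 = 64, with n = 8.
Posterior ∝ λ^8e^(−4.6λ) · λ^64e^(−8λ) = λ^72e^(−12.6λ), i.e. Gamma(shape=73, rate=12.6).
The mode of a Gamma(a, b) with a ≥ 1 (shape–rate) is (a−1)/b = 72/12.6 ≈ 5.714.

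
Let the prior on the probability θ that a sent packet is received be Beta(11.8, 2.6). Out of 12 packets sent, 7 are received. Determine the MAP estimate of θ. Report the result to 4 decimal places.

θ̂_MAP = 0.7295

Prior: Beta(11.8, 2.6).
Data: 7 successes in 12 trials. The binomial likelihood contributes θ^7(1−θ)^5, so the posterior is Beta(11.8+7, 2.6+5) = Beta(18.8, 7.6).
For Beta(a, b) with a, b > 1 the mode is (a−1)/(a+b−2) = 17.8/24.4 ≈ 0.7295.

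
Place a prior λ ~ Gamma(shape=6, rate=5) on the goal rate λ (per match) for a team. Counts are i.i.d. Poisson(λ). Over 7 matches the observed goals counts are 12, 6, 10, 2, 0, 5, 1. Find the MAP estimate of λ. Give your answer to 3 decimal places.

Σxᵢ = 12+6+10+2+0+5+1 = 36, with n = 7.
Posterior ∝ λ^5e^(−5λ) · λ^36e^(−7λ) = λ^41e^(−12λ), i.e. Gamma(shape=42, rate=12).
The mode of a Gamma(a, b) with a ≥ 1 (shape–rate) is (a−1)/b = 41/12 ≈ 3.417.

λ̂_MAP = 3.417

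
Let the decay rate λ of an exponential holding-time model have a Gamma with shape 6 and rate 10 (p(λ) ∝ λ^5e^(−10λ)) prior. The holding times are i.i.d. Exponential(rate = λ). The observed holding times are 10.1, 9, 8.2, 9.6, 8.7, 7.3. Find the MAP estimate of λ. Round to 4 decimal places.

λ̂_MAP = 0.1749

The Exponential(rate=λ) likelihood is ∝ λ^n e^(−λΣtᵢ). Here n = 6 and Σtᵢ = 10.1 + 9 + 8.2 + 9.6 + 8.7 + 7.3 = 52.9.
Posterior ∝ λ^5e^(−10λ) · λ^6e^(−52.9λ) = λ^11e^(−62.9λ), i.e. Gamma(12, 62.9).
Mode = (a−1)/b = 11/62.9 ≈ 0.1749.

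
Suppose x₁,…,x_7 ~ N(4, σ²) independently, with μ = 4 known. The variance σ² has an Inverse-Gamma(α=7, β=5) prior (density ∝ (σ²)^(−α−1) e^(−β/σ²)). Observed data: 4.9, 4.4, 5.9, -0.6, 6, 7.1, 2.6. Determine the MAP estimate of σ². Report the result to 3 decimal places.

σ̂²_MAP = 2.231

Sum of squared deviations about the known mean: SS = (4.9−4)² + (4.4−4)² + (5.9−4)² + (-0.6−4)² + (6−4)² + (7.1−4)² + (2.6−4)² = 41.31.
The Normal likelihood contributes (σ²)^(−n/2) exp(−SS/(2σ²)), so the posterior is Inverse-Gamma(α + n/2, β + SS/2) = Inverse-Gamma(10.5, 25.655).
The mode of Inverse-Gamma(a, b) is b/(a+1) = 25.655/11.5 ≈ 2.231.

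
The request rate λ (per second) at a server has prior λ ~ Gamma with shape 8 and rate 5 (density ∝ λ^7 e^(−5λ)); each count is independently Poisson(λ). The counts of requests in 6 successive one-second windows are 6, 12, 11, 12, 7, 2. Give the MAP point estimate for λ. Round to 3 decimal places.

Σxᵢ = 6+12+11+12+7+2 = 50, with n = 6.
Posterior ∝ λ^7e^(−5λ) · λ^50e^(−6λ) = λ^57e^(−11λ), i.e. Gamma(shape=58, rate=11).
The mode of a Gamma(a, b) with a ≥ 1 (shape–rate) is (a−1)/b = 57/11 ≈ 5.182.

λ̂_MAP = 5.182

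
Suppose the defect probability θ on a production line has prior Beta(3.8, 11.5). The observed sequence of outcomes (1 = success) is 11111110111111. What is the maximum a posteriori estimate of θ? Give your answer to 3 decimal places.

θ̂_MAP = 0.579

Prior: Beta(3.8, 11.5).
Data: 13 successes in 14 trials (from the sequence). The binomial likelihood contributes θ^13(1−θ)^1, so the posterior is Beta(3.8+13, 11.5+1) = Beta(16.8, 12.5).
For Beta(a, b) with a, b > 1 the mode is (a−1)/(a+b−2) = 15.8/27.3 ≈ 0.579.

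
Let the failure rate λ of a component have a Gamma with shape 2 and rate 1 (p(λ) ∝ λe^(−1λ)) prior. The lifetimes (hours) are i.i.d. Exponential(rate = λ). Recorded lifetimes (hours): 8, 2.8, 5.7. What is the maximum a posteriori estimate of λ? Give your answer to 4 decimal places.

The Exponential(rate=λ) likelihood is ∝ λ^n e^(−λΣtᵢ). Here n = 3 and Σtᵢ = 8 + 2.8 + 5.7 = 16.5.
Posterior ∝ λe^(−1λ) · λ^3e^(−16.5λ) = λ^4e^(−17.5λ), i.e. Gamma(5, 17.5).
Mode = (a−1)/b = 4/17.5 ≈ 0.2286.

λ̂_MAP = 0.2286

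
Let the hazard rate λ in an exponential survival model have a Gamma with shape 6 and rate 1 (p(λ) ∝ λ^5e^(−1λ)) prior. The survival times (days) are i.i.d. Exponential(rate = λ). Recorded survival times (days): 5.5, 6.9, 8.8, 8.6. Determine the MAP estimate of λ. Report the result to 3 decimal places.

The Exponential(rate=λ) likelihood is ∝ λ^n e^(−λΣtᵢ). Here n = 4 and Σtᵢ = 5.5 + 6.9 + 8.8 + 8.6 = 29.8.
Posterior ∝ λ^5e^(−1λ) · λ^4e^(−29.8λ) = λ^9e^(−30.8λ), i.e. Gamma(10, 30.8).
Mode = (a−1)/b = 9/30.8 ≈ 0.292.

λ̂_MAP = 0.292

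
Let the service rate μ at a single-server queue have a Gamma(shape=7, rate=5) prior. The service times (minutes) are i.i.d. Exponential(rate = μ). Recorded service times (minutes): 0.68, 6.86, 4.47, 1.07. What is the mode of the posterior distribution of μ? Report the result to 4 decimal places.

μ̂_MAP = 0.5531

The Exponential(rate=μ) likelihood is ∝ μ^n e^(−μΣtᵢ). Here n = 4 and Σtᵢ = 0.68 + 6.86 + 4.47 + 1.07 = 13.08.
Posterior ∝ μ^6e^(−5μ) · μ^4e^(−13.08μ) = μ^10e^(−18.08μ), i.e. Gamma(11, 18.08).
Mode = (a−1)/b = 10/18.08 ≈ 0.5531.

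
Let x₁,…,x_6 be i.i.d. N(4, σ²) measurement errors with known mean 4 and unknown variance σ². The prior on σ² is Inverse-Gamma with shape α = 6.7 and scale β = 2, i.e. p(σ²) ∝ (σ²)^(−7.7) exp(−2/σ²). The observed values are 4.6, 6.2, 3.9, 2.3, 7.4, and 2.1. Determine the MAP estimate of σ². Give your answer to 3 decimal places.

Sum of squared deviations about the known mean: SS = (4.6−4)² + (6.2−4)² + (3.9−4)² + (2.3−4)² + (7.4−4)² + (2.1−4)² = 23.27.
The Normal likelihood contributes (σ²)^(−n/2) exp(−SS/(2σ²)), so the posterior is Inverse-Gamma(α + n/2, β + SS/2) = Inverse-Gamma(9.7, 13.635).
The mode of Inverse-Gamma(a, b) is b/(a+1) = 13.635/10.7 ≈ 1.274.

σ̂²_MAP = 1.274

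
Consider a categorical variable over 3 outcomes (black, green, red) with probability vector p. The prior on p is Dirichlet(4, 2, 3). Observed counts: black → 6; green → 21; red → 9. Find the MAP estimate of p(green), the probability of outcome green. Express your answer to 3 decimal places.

The posterior is Dirichlet(αᵢ + nᵢ) = Dirichlet(10, 23, 12).
For a Dirichlet(a₁,…,a_K) with all aᵢ > 1, the mode has j-th component (aⱼ − 1)/(Σaᵢ − K).
Here Σaᵢ = 45 and K = 3, so p(green) = (23 − 1)/(45 − 3) = 22/42 ≈ 0.524.

MAP estimate of p(green) = 0.524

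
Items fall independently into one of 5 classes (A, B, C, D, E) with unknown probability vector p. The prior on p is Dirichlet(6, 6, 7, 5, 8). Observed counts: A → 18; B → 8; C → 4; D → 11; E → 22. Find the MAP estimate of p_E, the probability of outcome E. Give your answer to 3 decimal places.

MAP estimate of p_E = 0.322

The posterior is Dirichlet(αᵢ + nᵢ) = Dirichlet(24, 14, 11, 16, 30).
For a Dirichlet(a₁,…,a_K) with all aᵢ > 1, the mode has j-th component (aⱼ − 1)/(Σaᵢ − K).
Here Σaᵢ = 95 and K = 5, so p_E = (30 − 1)/(95 − 5) = 29/90 ≈ 0.322.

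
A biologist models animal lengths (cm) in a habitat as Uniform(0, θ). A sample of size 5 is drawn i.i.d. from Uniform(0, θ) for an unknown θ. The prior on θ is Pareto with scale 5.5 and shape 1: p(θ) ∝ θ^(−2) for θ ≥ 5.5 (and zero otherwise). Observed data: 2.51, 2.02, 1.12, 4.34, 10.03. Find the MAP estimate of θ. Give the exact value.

θ̂_MAP = 10.03

The Uniform(0, θ) likelihood is θ^(−n) for θ ≥ max(xᵢ), zero otherwise. Here max(xᵢ) = 10.03.
Posterior ∝ θ^(−2) · θ^(−5) = θ^(−7) on θ ≥ max(5.5, 10.03) = 10.03.
This density is strictly decreasing in θ, so the posterior mode lies at the lower boundary of the support.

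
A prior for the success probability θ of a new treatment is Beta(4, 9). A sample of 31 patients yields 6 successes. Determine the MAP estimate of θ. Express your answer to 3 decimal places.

θ̂_MAP = 0.214

Prior: Beta(4, 9).
Data: 6 successes in 31 trials. The binomial likelihood contributes θ^6(1−θ)^25, so the posterior is Beta(4+6, 9+25) = Beta(10, 34).
For Beta(a, b) with a, b > 1 the mode is (a−1)/(a+b−2) = 9/42 ≈ 0.214.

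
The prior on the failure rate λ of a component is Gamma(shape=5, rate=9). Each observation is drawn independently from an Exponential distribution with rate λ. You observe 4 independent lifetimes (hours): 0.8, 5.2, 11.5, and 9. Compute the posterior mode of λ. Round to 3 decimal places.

The Exponential(rate=λ) likelihood is ∝ λ^n e^(−λΣtᵢ). Here n = 4 and Σtᵢ = 0.8 + 5.2 + 11.5 + 9 = 26.5.
Posterior ∝ λ^4e^(−9λ) · λ^4e^(−26.5λ) = λ^8e^(−35.5λ), i.e. Gamma(9, 35.5).
Mode = (a−1)/b = 8/35.5 ≈ 0.225.

λ̂_MAP = 0.225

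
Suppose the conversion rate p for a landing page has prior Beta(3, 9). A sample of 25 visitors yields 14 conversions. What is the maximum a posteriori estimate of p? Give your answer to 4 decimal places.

p̂_MAP = 0.4571

Prior: Beta(3, 9).
Data: 14 successes in 25 trials. The binomial likelihood contributes p^14(1−p)^11, so the posterior is Beta(3+14, 9+11) = Beta(17, 20).
For Beta(a, b) with a, b > 1 the mode is (a−1)/(a+b−2) = 16/35 ≈ 0.4571.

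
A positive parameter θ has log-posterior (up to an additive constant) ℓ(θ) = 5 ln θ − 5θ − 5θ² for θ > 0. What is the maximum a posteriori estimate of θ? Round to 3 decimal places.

ℓ'(θ) = 5/θ − 5 − 10θ. Setting this to zero and multiplying by θ: 10θ² + 5θ − 5 = 0.
θ = (−5 + √(5² + 4·10·5)) / (2·10) = (−5 + √225) / 20 = (−5 + 15)/20 = 1/2.
ℓ''(θ) = −5/θ² − 10 < 0, confirming a maximum.

θ̂_MAP = 0.500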